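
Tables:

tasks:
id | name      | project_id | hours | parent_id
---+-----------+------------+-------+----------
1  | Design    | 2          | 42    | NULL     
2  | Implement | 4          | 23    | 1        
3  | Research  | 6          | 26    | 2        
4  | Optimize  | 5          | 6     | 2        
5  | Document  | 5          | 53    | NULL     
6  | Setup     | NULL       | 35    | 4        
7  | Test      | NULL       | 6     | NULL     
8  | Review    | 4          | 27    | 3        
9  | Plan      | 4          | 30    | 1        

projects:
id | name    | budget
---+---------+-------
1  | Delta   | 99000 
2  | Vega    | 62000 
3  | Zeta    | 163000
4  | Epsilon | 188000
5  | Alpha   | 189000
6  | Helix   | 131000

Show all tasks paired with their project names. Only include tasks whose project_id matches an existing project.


INNER JOIN keeps only tasks rows whose project_id matches an id in projects. Walk through each task:
  - task 1 (Design): project_id=2 -> matches Vega
  - task 2 (Implement): project_id=4 -> matches Epsilon
  - task 3 (Research): project_id=6 -> matches Helix
  - task 4 (Optimize): project_id=5 -> matches Alpha
  - task 5 (Document): project_id=5 -> matches Alpha
  - task 6 (Setup): project_id=NULL, no match -> dropped
  - task 7 (Test): project_id=NULL, no match -> dropped
  - task 8 (Review): project_id=4 -> matches Epsilon
  - task 9 (Plan): project_id=4 -> matches Epsilon
So 2 of 9 rows are dropped.

SQL:
SELECT a.name, b.name AS project
FROM tasks a
INNER JOIN projects b ON a.project_id = b.id

Result:
name      | project
----------+--------
Design    | Vega   
Implement | Epsilon
Research  | Helix  
Optimize  | Alpha  
Document  | Alpha  
Review    | Epsilon
Plan      | Epsilon


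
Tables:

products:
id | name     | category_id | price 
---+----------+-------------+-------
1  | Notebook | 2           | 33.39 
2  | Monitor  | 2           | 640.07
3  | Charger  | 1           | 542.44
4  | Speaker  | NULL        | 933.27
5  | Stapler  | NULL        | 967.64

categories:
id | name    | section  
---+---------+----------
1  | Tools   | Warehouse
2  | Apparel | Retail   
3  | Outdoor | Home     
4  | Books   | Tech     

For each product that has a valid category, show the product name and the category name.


INNER JOIN keeps only products rows whose category_id matches an id in categories. Walk through each product:
  - product 1 (Notebook): category_id=2 -> matches Apparel
  - product 2 (Monitor): category_id=2 -> matches Apparel
  - product 3 (Charger): category_id=1 -> matches Tools
  - product 4 (Speaker): category_id=NULL, no match -> dropped
  - product 5 (Stapler): category_id=NULL, no match -> dropped
So 2 of 5 rows are dropped.

SQL:
SELECT a.name, b.name AS category
FROM products a
INNER JOIN categories b ON a.category_id = b.id

Result:
name     | category
---------+---------
Notebook | Apparel 
Monitor  | Apparel 
Charger  | Tools   


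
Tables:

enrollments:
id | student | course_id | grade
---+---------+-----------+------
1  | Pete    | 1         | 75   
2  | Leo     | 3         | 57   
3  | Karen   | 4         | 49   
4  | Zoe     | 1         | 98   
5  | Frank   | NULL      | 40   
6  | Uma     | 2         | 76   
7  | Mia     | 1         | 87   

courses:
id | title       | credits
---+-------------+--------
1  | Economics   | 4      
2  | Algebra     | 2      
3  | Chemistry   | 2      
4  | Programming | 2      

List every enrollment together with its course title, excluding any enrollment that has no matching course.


INNER JOIN keeps only enrollments rows whose course_id matches an id in courses. Walk through each enrollment:
  - enrollment 1 (Pete): course_id=1 -> matches Economics
  - enrollment 2 (Leo): course_id=3 -> matches Chemistry
  - enrollment 3 (Karen): course_id=4 -> matches Programming
  - enrollment 4 (Zoe): course_id=1 -> matches Economics
  - enrollment 5 (Frank): course_id=NULL, no match -> dropped
  - enrollment 6 (Uma): course_id=2 -> matches Algebra
  - enrollment 7 (Mia): course_id=1 -> matches Economics
So 1 of 7 rows is dropped.

SQL:
SELECT a.student, b.title AS course
FROM enrollments a
INNER JOIN courses b ON a.course_id = b.id

Result:
student | course     
--------+------------
Pete    | Economics  
Leo     | Chemistry  
Karen   | Programming
Zoe     | Economics  
Uma     | Algebra    
Mia     | Economics  


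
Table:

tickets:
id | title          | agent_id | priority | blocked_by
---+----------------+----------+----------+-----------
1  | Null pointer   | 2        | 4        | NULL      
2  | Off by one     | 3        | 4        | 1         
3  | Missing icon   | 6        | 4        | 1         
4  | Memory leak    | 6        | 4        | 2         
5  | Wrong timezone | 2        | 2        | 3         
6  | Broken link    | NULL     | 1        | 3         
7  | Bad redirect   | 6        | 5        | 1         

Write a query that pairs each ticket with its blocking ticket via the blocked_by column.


This is a self-join: tickets is joined to a second copy of itself, matching each row's blocked_by to another row's id. Use LEFT JOIN so rows with blocked_by=NULL are kept.
  - ticket 1 (Null pointer): blocked_by=NULL -> NULL
  - ticket 2 (Off by one): blocked_by=1 -> Null pointer
  - ticket 3 (Missing icon): blocked_by=1 -> Null pointer
  - ticket 4 (Memory leak): blocked_by=2 -> Off by one
  - ticket 5 (Wrong timezone): blocked_by=3 -> Missing icon
  - ticket 6 (Broken link): blocked_by=3 -> Missing icon
  - ticket 7 (Bad redirect): blocked_by=1 -> Null pointer

SQL:
SELECT a.title AS item, b.title AS blocked_by
FROM tickets a
LEFT JOIN tickets b ON a.blocked_by = b.id

Result:
item           | blocked_by  
---------------+-------------
Null pointer   | NULL        
Off by one     | Null pointer
Missing icon   | Null pointer
Memory leak    | Off by one  
Wrong timezone | Missing icon
Broken link    | Missing icon
Bad redirect   | Null pointer


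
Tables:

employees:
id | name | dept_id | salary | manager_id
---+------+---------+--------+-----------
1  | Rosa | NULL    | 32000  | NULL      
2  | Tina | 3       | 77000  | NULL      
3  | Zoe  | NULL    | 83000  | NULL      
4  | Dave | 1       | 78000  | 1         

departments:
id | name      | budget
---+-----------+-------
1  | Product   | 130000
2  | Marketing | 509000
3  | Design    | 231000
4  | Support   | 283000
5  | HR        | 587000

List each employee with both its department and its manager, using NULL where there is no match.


Two LEFT JOINs from the same base table employees: one to departments via dept_id, one to employees itself via manager_id. Both are LEFT so every employee is preserved.
Match against departments:
  - employee 1 (Rosa): dept_id=NULL, no match -> kept with NULL
  - employee 2 (Tina): dept_id=3 -> matches Design
  - employee 3 (Zoe): dept_id=NULL, no match -> kept with NULL
  - employee 4 (Dave): dept_id=1 -> matches Product
Match against employees (self):
  - employee 1 (Rosa): manager_id=NULL -> NULL
  - employee 2 (Tina): manager_id=NULL -> NULL
  - employee 3 (Zoe): manager_id=NULL -> NULL
  - employee 4 (Dave): manager_id=1 -> Rosa

SQL:
SELECT a.name, b.name AS department, c.name AS manager
FROM employees a
LEFT JOIN departments b ON a.dept_id = b.id
LEFT JOIN employees c ON a.manager_id = c.id

Result:
name | department | manager
-----+------------+--------
Rosa | NULL       | NULL   
Tina | Design     | NULL   
Zoe  | NULL       | NULL   
Dave | Product    | Rosa   


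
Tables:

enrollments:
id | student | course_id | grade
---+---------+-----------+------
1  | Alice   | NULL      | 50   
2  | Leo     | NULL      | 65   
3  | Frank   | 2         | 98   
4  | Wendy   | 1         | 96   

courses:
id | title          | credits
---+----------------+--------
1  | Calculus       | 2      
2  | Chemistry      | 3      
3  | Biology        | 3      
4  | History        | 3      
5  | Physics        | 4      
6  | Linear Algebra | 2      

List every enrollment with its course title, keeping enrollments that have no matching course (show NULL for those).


LEFT JOIN keeps every row from enrollments (the left table); where course_id has no match in courses, the course columns become NULL. Walk through each enrollment:
  - enrollment 1 (Alice): course_id=NULL, no match -> kept with NULL
  - enrollment 2 (Leo): course_id=NULL, no match -> kept with NULL
  - enrollment 3 (Frank): course_id=2 -> matches Chemistry
  - enrollment 4 (Wendy): course_id=1 -> matches Calculus
All 4 rows appear; 2 have NULL course.

SQL:
SELECT a.student, b.title AS course
FROM enrollments a
LEFT JOIN courses b ON a.course_id = b.id

Result:
student | course   
--------+----------
Alice   | NULL     
Leo     | NULL     
Frank   | Chemistry
Wendy   | Calculus 


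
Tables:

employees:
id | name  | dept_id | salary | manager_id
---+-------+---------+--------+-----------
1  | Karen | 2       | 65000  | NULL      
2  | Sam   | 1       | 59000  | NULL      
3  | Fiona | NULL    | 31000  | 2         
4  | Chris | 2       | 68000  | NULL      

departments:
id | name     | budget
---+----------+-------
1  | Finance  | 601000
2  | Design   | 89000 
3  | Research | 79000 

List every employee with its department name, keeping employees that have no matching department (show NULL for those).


LEFT JOIN keeps every row from employees (the left table); where dept_id has no match in departments, the department columns become NULL. Walk through each employee:
  - employee 1 (Karen): dept_id=2 -> matches Design
  - employee 2 (Sam): dept_id=1 -> matches Finance
  - employee 3 (Fiona): dept_id=NULL, no match -> kept with NULL
  - employee 4 (Chris): dept_id=2 -> matches Design
All 4 rows appear; 1 has NULL department.

SQL:
SELECT a.name, b.name AS department
FROM employees a
LEFT JOIN departments b ON a.dept_id = b.id

Result:
name  | department
------+-----------
Karen | Design    
Sam   | Finance   
Fiona | NULL      
Chris | Design    


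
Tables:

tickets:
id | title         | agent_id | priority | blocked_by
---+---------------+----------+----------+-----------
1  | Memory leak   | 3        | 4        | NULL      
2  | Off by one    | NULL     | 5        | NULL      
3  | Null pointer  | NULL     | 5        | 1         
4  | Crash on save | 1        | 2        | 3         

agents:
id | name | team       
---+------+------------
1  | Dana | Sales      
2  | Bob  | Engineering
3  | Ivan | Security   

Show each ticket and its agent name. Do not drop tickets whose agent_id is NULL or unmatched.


LEFT JOIN keeps every row from tickets (the left table); where agent_id has no match in agents, the agent columns become NULL. Walk through each ticket:
  - ticket 1 (Memory leak): agent_id=3 -> matches Ivan
  - ticket 2 (Off by one): agent_id=NULL, no match -> kept with NULL
  - ticket 3 (Null pointer): agent_id=NULL, no match -> kept with NULL
  - ticket 4 (Crash on save): agent_id=1 -> matches Dana
All 4 rows appear; 2 have NULL agent.

SQL:
SELECT a.title, b.name AS agent
FROM tickets a
LEFT JOIN agents b ON a.agent_id = b.id

Result:
title         | agent
--------------+------
Memory leak   | Ivan 
Off by one    | NULL 
Null pointer  | NULL 
Crash on save | Dana 


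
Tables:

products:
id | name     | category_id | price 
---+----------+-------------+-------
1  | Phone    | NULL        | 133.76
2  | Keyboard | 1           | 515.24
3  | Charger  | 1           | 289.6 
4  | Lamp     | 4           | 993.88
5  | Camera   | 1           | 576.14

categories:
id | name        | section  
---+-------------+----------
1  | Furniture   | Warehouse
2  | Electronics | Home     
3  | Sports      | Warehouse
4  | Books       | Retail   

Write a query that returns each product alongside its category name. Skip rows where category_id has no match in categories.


INNER JOIN keeps only products rows whose category_id matches an id in categories. Walk through each product:
  - product 1 (Phone): category_id=NULL, no match -> dropped
  - product 2 (Keyboard): category_id=1 -> matches Furniture
  - product 3 (Charger): category_id=1 -> matches Furniture
  - product 4 (Lamp): category_id=4 -> matches Books
  - product 5 (Camera): category_id=1 -> matches Furniture
So 1 of 5 rows is dropped.

SQL:
SELECT a.name, b.name AS category
FROM products a
INNER JOIN categories b ON a.category_id = b.id

Result:
name     | category 
---------+----------
Keyboard | Furniture
Charger  | Furniture
Lamp     | Books    
Camera   | Furniture


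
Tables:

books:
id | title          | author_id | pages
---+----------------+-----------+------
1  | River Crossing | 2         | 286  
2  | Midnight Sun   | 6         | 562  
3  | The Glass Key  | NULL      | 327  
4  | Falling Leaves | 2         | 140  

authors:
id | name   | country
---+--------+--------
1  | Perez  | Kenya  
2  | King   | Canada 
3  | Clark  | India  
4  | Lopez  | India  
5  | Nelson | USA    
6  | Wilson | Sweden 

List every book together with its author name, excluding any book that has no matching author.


INNER JOIN keeps only books rows whose author_id matches an id in authors. Walk through each book:
  - book 1 (River Crossing): author_id=2 -> matches King
  - book 2 (Midnight Sun): author_id=6 -> matches Wilson
  - book 3 (The Glass Key): author_id=NULL, no match -> dropped
  - book 4 (Falling Leaves): author_id=2 -> matches King
So 1 of 4 rows is dropped.

SQL:
SELECT a.title, b.name AS author
FROM books a
INNER JOIN authors b ON a.author_id = b.id

Result:
title          | author
---------------+-------
River Crossing | King  
Midnight Sun   | Wilson
Falling Leaves | King  


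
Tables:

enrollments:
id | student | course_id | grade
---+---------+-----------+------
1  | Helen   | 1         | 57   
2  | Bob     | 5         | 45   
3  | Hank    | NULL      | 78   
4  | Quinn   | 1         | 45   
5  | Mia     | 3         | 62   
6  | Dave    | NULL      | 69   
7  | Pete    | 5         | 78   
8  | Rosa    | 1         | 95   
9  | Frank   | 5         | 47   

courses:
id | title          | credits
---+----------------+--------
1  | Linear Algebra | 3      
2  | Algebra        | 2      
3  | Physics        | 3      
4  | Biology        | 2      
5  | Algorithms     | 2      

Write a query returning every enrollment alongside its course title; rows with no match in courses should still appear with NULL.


LEFT JOIN keeps every row from enrollments (the left table); where course_id has no match in courses, the course columns become NULL. Walk through each enrollment:
  - enrollment 1 (Helen): course_id=1 -> matches Linear Algebra
  - enrollment 2 (Bob): course_id=5 -> matches Algorithms
  - enrollment 3 (Hank): course_id=NULL, no match -> kept with NULL
  - enrollment 4 (Quinn): course_id=1 -> matches Linear Algebra
  - enrollment 5 (Mia): course_id=3 -> matches Physics
  - enrollment 6 (Dave): course_id=NULL, no match -> kept with NULL
  - enrollment 7 (Pete): course_id=5 -> matches Algorithms
  - enrollment 8 (Rosa): course_id=1 -> matches Linear Algebra
  - enrollment 9 (Frank): course_id=5 -> matches Algorithms
All 9 rows appear; 2 have NULL course.

SQL:
SELECT a.student, b.title AS course
FROM enrollments a
LEFT JOIN courses b ON a.course_id = b.id

Result:
student | course        
--------+---------------
Helen   | Linear Algebra
Bob     | Algorithms    
Hank    | NULL          
Quinn   | Linear Algebra
Mia     | Physics       
Dave    | NULL          
Pete    | Algorithms    
Rosa    | Linear Algebra
Frank   | Algorithms    


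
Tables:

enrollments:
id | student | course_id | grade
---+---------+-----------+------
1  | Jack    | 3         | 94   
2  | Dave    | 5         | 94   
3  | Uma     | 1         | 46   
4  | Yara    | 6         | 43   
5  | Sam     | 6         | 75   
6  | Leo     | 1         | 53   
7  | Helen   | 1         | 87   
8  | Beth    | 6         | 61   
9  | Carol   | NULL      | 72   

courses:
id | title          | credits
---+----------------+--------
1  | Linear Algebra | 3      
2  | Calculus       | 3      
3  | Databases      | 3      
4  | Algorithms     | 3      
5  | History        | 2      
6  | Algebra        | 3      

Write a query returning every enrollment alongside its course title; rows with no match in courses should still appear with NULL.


LEFT JOIN keeps every row from enrollments (the left table); where course_id has no match in courses, the course columns become NULL. Walk through each enrollment:
  - enrollment 1 (Jack): course_id=3 -> matches Databases
  - enrollment 2 (Dave): course_id=5 -> matches History
  - enrollment 3 (Uma): course_id=1 -> matches Linear Algebra
  - enrollment 4 (Yara): course_id=6 -> matches Algebra
  - enrollment 5 (Sam): course_id=6 -> matches Algebra
  - enrollment 6 (Leo): course_id=1 -> matches Linear Algebra
  - enrollment 7 (Helen): course_id=1 -> matches Linear Algebra
  - enrollment 8 (Beth): course_id=6 -> matches Algebra
  - enrollment 9 (Carol): course_id=NULL, no match -> kept with NULL
All 9 rows appear; 1 has NULL course.

SQL:
SELECT a.student, b.title AS course
FROM enrollments a
LEFT JOIN courses b ON a.course_id = b.id

Result:
student | course        
--------+---------------
Jack    | Databases     
Dave    | History       
Uma     | Linear Algebra
Yara    | Algebra       
Sam     | Algebra       
Leo     | Linear Algebra
Helen   | Linear Algebra
Beth    | Algebra       
Carol   | NULL          


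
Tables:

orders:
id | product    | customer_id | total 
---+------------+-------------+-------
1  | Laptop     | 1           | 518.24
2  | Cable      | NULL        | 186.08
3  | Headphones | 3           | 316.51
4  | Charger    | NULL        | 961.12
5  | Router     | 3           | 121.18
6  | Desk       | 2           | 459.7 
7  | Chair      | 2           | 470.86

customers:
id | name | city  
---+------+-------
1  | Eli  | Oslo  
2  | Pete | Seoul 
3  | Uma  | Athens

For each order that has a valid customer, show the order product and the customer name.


INNER JOIN keeps only orders rows whose customer_id matches an id in customers. Walk through each order:
  - order 1 (Laptop): customer_id=1 -> matches Eli
  - order 2 (Cable): customer_id=NULL, no match -> dropped
  - order 3 (Headphones): customer_id=3 -> matches Uma
  - order 4 (Charger): customer_id=NULL, no match -> dropped
  - order 5 (Router): customer_id=3 -> matches Uma
  - order 6 (Desk): customer_id=2 -> matches Pete
  - order 7 (Chair): customer_id=2 -> matches Pete
So 2 of 7 rows are dropped.

SQL:
SELECT a.product, b.name AS customer
FROM orders a
INNER JOIN customers b ON a.customer_id = b.id

Result:
product    | customer
-----------+---------
Laptop     | Eli     
Headphones | Uma     
Router     | Uma     
Desk       | Pete    
Chair      | Pete    


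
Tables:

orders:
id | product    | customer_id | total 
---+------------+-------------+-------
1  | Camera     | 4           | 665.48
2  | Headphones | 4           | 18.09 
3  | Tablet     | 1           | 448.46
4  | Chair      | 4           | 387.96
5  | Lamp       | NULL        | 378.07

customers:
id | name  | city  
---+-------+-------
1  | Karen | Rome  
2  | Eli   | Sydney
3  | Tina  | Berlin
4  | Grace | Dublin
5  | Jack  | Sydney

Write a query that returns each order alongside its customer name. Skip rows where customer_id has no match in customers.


INNER JOIN keeps only orders rows whose customer_id matches an id in customers. Walk through each order:
  - order 1 (Camera): customer_id=4 -> matches Grace
  - order 2 (Headphones): customer_id=4 -> matches Grace
  - order 3 (Tablet): customer_id=1 -> matches Karen
  - order 4 (Chair): customer_id=4 -> matches Grace
  - order 5 (Lamp): customer_id=NULL, no match -> dropped
So 1 of 5 rows is dropped.

SQL:
SELECT a.product, b.name AS customer
FROM orders a
INNER JOIN customers b ON a.customer_id = b.id

Result:
product    | customer
-----------+---------
Camera     | Grace   
Headphones | Grace   
Tablet     | Karen   
Chair      | Grace   


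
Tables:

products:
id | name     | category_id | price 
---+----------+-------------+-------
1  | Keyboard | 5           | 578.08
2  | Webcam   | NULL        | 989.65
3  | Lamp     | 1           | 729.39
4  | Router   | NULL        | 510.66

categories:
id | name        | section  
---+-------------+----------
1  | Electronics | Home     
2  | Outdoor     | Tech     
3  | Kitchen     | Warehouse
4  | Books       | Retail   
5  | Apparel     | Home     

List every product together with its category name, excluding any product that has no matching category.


INNER JOIN keeps only products rows whose category_id matches an id in categories. Walk through each product:
  - product 1 (Keyboard): category_id=5 -> matches Apparel
  - product 2 (Webcam): category_id=NULL, no match -> dropped
  - product 3 (Lamp): category_id=1 -> matches Electronics
  - product 4 (Router): category_id=NULL, no match -> dropped
So 2 of 4 rows are dropped.

SQL:
SELECT a.name, b.name AS category
FROM products a
INNER JOIN categories b ON a.category_id = b.id

Result:
name     | category   
---------+------------
Keyboard | Apparel    
Lamp     | Electronics


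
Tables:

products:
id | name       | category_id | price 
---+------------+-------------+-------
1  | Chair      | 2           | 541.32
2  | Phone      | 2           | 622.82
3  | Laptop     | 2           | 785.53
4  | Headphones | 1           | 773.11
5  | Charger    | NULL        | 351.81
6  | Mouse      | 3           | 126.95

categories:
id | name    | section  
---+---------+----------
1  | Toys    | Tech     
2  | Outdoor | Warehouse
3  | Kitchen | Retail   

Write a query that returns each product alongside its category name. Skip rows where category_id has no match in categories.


INNER JOIN keeps only products rows whose category_id matches an id in categories. Walk through each product:
  - product 1 (Chair): category_id=2 -> matches Outdoor
  - product 2 (Phone): category_id=2 -> matches Outdoor
  - product 3 (Laptop): category_id=2 -> matches Outdoor
  - product 4 (Headphones): category_id=1 -> matches Toys
  - product 5 (Charger): category_id=NULL, no match -> dropped
  - product 6 (Mouse): category_id=3 -> matches Kitchen
So 1 of 6 rows is dropped.

SQL:
SELECT a.name, b.name AS category
FROM products a
INNER JOIN categories b ON a.category_id = b.id

Result:
name       | category
-----------+---------
Chair      | Outdoor 
Phone      | Outdoor 
Laptop     | Outdoor 
Headphones | Toys    
Mouse      | Kitchen 


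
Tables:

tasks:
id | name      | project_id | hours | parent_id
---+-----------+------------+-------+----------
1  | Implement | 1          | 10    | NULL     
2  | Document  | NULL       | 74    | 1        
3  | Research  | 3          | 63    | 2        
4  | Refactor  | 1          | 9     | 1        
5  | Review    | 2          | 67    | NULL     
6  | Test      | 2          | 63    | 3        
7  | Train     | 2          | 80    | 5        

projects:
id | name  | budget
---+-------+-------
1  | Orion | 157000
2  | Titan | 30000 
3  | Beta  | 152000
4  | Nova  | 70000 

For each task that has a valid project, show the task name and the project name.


INNER JOIN keeps only tasks rows whose project_id matches an id in projects. Walk through each task:
  - task 1 (Implement): project_id=1 -> matches Orion
  - task 2 (Document): project_id=NULL, no match -> dropped
  - task 3 (Research): project_id=3 -> matches Beta
  - task 4 (Refactor): project_id=1 -> matches Orion
  - task 5 (Review): project_id=2 -> matches Titan
  - task 6 (Test): project_id=2 -> matches Titan
  - task 7 (Train): project_id=2 -> matches Titan
So 1 of 7 rows is dropped.

SQL:
SELECT a.name, b.name AS project
FROM tasks a
INNER JOIN projects b ON a.project_id = b.id

Result:
name      | project
----------+--------
Implement | Orion  
Research  | Beta   
Refactor  | Orion  
Review    | Titan  
Test      | Titan  
Train     | Titan  


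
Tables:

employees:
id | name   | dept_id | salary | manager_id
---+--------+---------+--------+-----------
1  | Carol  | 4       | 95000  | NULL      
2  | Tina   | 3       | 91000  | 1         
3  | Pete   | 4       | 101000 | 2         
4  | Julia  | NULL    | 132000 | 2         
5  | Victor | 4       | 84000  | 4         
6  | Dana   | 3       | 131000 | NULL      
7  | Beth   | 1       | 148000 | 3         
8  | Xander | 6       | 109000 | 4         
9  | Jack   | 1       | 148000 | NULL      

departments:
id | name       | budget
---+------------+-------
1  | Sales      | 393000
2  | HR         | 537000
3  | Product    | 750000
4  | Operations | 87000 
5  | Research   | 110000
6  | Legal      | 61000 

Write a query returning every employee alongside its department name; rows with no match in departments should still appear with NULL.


LEFT JOIN keeps every row from employees (the left table); where dept_id has no match in departments, the department columns become NULL. Walk through each employee:
  - employee 1 (Carol): dept_id=4 -> matches Operations
  - employee 2 (Tina): dept_id=3 -> matches Product
  - employee 3 (Pete): dept_id=4 -> matches Operations
  - employee 4 (Julia): dept_id=NULL, no match -> kept with NULL
  - employee 5 (Victor): dept_id=4 -> matches Operations
  - employee 6 (Dana): dept_id=3 -> matches Product
  - employee 7 (Beth): dept_id=1 -> matches Sales
  - employee 8 (Xander): dept_id=6 -> matches Legal
  - employee 9 (Jack): dept_id=1 -> matches Sales
All 9 rows appear; 1 has NULL department.

SQL:
SELECT a.name, b.name AS department
FROM employees a
LEFT JOIN departments b ON a.dept_id = b.id

Result:
name   | department
-------+-----------
Carol  | Operations
Tina   | Product   
Pete   | Operations
Julia  | NULL      
Victor | Operations
Dana   | Product   
Beth   | Sales     
Xander | Legal     
Jack   | Sales     


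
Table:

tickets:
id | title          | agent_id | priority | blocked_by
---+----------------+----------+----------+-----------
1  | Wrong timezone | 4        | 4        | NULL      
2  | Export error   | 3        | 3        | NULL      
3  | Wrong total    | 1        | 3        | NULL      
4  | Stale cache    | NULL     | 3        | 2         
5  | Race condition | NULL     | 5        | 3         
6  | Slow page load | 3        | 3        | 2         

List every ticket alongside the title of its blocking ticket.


This is a self-join: tickets is joined to a second copy of itself, matching each row's blocked_by to another row's id. Use LEFT JOIN so rows with blocked_by=NULL are kept.
  - ticket 1 (Wrong timezone): blocked_by=NULL -> NULL
  - ticket 2 (Export error): blocked_by=NULL -> NULL
  - ticket 3 (Wrong total): blocked_by=NULL -> NULL
  - ticket 4 (Stale cache): blocked_by=2 -> Export error
  - ticket 5 (Race condition): blocked_by=3 -> Wrong total
  - ticket 6 (Slow page load): blocked_by=2 -> Export error

SQL:
SELECT a.title AS item, b.title AS blocked_by
FROM tickets a
LEFT JOIN tickets b ON a.blocked_by = b.id

Result:
item           | blocked_by  
---------------+-------------
Wrong timezone | NULL        
Export error   | NULL        
Wrong total    | NULL        
Stale cache    | Export error
Race condition | Wrong total 
Slow page load | Export error


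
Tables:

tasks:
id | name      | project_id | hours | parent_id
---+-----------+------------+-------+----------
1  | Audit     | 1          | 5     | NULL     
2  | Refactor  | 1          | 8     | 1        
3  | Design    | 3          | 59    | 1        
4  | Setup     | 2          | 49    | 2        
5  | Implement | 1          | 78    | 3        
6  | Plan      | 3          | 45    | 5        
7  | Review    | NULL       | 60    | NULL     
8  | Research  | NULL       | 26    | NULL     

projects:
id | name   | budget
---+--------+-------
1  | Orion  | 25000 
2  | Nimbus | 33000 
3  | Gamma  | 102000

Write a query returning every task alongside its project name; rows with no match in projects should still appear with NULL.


LEFT JOIN keeps every row from tasks (the left table); where project_id has no match in projects, the project columns become NULL. Walk through each task:
  - task 1 (Audit): project_id=1 -> matches Orion
  - task 2 (Refactor): project_id=1 -> matches Orion
  - task 3 (Design): project_id=3 -> matches Gamma
  - task 4 (Setup): project_id=2 -> matches Nimbus
  - task 5 (Implement): project_id=1 -> matches Orion
  - task 6 (Plan): project_id=3 -> matches Gamma
  - task 7 (Review): project_id=NULL, no match -> kept with NULL
  - task 8 (Research): project_id=NULL, no match -> kept with NULL
All 8 rows appear; 2 have NULL project.

SQL:
SELECT a.name, b.name AS project
FROM tasks a
LEFT JOIN projects b ON a.project_id = b.id

Result:
name      | project
----------+--------
Audit     | Orion  
Refactor  | Orion  
Design    | Gamma  
Setup     | Nimbus 
Implement | Orion  
Plan      | Gamma  
Review    | NULL   
Research  | NULL   


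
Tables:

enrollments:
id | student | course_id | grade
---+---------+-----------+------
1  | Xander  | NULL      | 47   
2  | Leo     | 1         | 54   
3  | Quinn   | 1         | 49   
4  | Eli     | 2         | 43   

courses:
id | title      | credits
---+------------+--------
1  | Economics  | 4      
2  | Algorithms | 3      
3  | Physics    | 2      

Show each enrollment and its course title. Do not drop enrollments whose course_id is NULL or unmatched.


LEFT JOIN keeps every row from enrollments (the left table); where course_id has no match in courses, the course columns become NULL. Walk through each enrollment:
  - enrollment 1 (Xander): course_id=NULL, no match -> kept with NULL
  - enrollment 2 (Leo): course_id=1 -> matches Economics
  - enrollment 3 (Quinn): course_id=1 -> matches Economics
  - enrollment 4 (Eli): course_id=2 -> matches Algorithms
All 4 rows appear; 1 has NULL course.

SQL:
SELECT a.student, b.title AS course
FROM enrollments a
LEFT JOIN courses b ON a.course_id = b.id

Result:
student | course    
--------+-----------
Xander  | NULL      
Leo     | Economics 
Quinn   | Economics 
Eli     | Algorithms


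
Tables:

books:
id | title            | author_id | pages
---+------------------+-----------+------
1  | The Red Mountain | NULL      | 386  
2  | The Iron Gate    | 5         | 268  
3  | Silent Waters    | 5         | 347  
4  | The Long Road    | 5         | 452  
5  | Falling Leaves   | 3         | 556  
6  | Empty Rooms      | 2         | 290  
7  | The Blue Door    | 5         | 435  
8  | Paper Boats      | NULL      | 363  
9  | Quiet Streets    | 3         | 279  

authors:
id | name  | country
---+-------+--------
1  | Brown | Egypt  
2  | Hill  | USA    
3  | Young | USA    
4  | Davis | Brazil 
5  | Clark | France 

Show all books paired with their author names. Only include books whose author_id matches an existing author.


INNER JOIN keeps only books rows whose author_id matches an id in authors. Walk through each book:
  - book 1 (The Red Mountain): author_id=NULL, no match -> dropped
  - book 2 (The Iron Gate): author_id=5 -> matches Clark
  - book 3 (Silent Waters): author_id=5 -> matches Clark
  - book 4 (The Long Road): author_id=5 -> matches Clark
  - book 5 (Falling Leaves): author_id=3 -> matches Young
  - book 6 (Empty Rooms): author_id=2 -> matches Hill
  - book 7 (The Blue Door): author_id=5 -> matches Clark
  - book 8 (Paper Boats): author_id=NULL, no match -> dropped
  - book 9 (Quiet Streets): author_id=3 -> matches Young
So 2 of 9 rows are dropped.

SQL:
SELECT a.title, b.name AS author
FROM books a
INNER JOIN authors b ON a.author_id = b.id

Result:
title          | author
---------------+-------
The Iron Gate  | Clark 
Silent Waters  | Clark 
The Long Road  | Clark 
Falling Leaves | Young 
Empty Rooms    | Hill  
The Blue Door  | Clark 
Quiet Streets  | Young 


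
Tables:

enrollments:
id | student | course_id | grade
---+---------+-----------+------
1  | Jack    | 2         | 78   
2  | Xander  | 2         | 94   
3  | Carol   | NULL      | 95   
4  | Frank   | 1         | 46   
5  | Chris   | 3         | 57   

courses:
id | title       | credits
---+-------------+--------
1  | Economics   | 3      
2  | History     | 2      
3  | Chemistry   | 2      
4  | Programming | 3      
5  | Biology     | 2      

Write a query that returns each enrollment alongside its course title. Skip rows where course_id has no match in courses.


INNER JOIN keeps only enrollments rows whose course_id matches an id in courses. Walk through each enrollment:
  - enrollment 1 (Jack): course_id=2 -> matches History
  - enrollment 2 (Xander): course_id=2 -> matches History
  - enrollment 3 (Carol): course_id=NULL, no match -> dropped
  - enrollment 4 (Frank): course_id=1 -> matches Economics
  - enrollment 5 (Chris): course_id=3 -> matches Chemistry
So 1 of 5 rows is dropped.

SQL:
SELECT a.student, b.title AS course
FROM enrollments a
INNER JOIN courses b ON a.course_id = b.id

Result:
student | course   
--------+----------
Jack    | History  
Xander  | History  
Frank   | Economics
Chris   | Chemistry


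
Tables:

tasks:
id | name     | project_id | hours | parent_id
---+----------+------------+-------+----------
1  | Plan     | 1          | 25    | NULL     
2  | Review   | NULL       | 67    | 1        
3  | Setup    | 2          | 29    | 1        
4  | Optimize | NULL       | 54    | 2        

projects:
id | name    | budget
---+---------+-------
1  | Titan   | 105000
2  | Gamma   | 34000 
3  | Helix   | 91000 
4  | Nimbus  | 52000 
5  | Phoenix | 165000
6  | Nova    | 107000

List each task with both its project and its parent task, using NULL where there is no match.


Two LEFT JOINs from the same base table tasks: one to projects via project_id, one to tasks itself via parent_id. Both are LEFT so every task is preserved.
Match against projects:
  - task 1 (Plan): project_id=1 -> matches Titan
  - task 2 (Review): project_id=NULL, no match -> kept with NULL
  - task 3 (Setup): project_id=2 -> matches Gamma
  - task 4 (Optimize): project_id=NULL, no match -> kept with NULL
Match against tasks (self):
  - task 1 (Plan): parent_id=NULL -> NULL
  - task 2 (Review): parent_id=1 -> Plan
  - task 3 (Setup): parent_id=1 -> Plan
  - task 4 (Optimize): parent_id=2 -> Review

SQL:
SELECT a.name, b.name AS project, c.name AS parent
FROM tasks a
LEFT JOIN projects b ON a.project_id = b.id
LEFT JOIN tasks c ON a.parent_id = c.id

Result:
name     | project | parent
---------+---------+-------
Plan     | Titan   | NULL  
Review   | NULL    | Plan  
Setup    | Gamma   | Plan  
Optimize | NULL    | Review


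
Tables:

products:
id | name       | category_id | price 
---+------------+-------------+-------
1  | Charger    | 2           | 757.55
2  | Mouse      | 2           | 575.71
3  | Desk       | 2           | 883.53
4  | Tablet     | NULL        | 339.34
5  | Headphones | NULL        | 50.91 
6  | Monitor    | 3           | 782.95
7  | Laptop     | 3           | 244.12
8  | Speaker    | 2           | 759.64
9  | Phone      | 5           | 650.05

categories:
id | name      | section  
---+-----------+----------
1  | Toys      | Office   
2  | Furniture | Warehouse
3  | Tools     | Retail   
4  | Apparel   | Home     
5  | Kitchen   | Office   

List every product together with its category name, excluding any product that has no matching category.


INNER JOIN keeps only products rows whose category_id matches an id in categories. Walk through each product:
  - product 1 (Charger): category_id=2 -> matches Furniture
  - product 2 (Mouse): category_id=2 -> matches Furniture
  - product 3 (Desk): category_id=2 -> matches Furniture
  - product 4 (Tablet): category_id=NULL, no match -> dropped
  - product 5 (Headphones): category_id=NULL, no match -> dropped
  - product 6 (Monitor): category_id=3 -> matches Tools
  - product 7 (Laptop): category_id=3 -> matches Tools
  - product 8 (Speaker): category_id=2 -> matches Furniture
  - product 9 (Phone): category_id=5 -> matches Kitchen
So 2 of 9 rows are dropped.

SQL:
SELECT a.name, b.name AS category
FROM products a
INNER JOIN categories b ON a.category_id = b.id

Result:
name    | category 
--------+----------
Charger | Furniture
Mouse   | Furniture
Desk    | Furniture
Monitor | Tools    
Laptop  | Tools    
Speaker | Furniture
Phone   | Kitchen  


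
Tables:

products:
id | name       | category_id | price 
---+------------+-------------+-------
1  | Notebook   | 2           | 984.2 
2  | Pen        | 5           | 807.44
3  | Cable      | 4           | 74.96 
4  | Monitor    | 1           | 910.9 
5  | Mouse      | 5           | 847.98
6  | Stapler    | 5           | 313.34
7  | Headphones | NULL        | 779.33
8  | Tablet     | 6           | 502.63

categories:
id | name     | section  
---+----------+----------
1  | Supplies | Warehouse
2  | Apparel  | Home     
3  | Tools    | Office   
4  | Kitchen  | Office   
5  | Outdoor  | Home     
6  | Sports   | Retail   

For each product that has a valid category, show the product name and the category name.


INNER JOIN keeps only products rows whose category_id matches an id in categories. Walk through each product:
  - product 1 (Notebook): category_id=2 -> matches Apparel
  - product 2 (Pen): category_id=5 -> matches Outdoor
  - product 3 (Cable): category_id=4 -> matches Kitchen
  - product 4 (Monitor): category_id=1 -> matches Supplies
  - product 5 (Mouse): category_id=5 -> matches Outdoor
  - product 6 (Stapler): category_id=5 -> matches Outdoor
  - product 7 (Headphones): category_id=NULL, no match -> dropped
  - product 8 (Tablet): category_id=6 -> matches Sports
So 1 of 8 rows is dropped.

SQL:
SELECT a.name, b.name AS category
FROM products a
INNER JOIN categories b ON a.category_id = b.id

Result:
name     | category
---------+---------
Notebook | Apparel 
Pen      | Outdoor 
Cable    | Kitchen 
Monitor  | Supplies
Mouse    | Outdoor 
Stapler  | Outdoor 
Tablet   | Sports  


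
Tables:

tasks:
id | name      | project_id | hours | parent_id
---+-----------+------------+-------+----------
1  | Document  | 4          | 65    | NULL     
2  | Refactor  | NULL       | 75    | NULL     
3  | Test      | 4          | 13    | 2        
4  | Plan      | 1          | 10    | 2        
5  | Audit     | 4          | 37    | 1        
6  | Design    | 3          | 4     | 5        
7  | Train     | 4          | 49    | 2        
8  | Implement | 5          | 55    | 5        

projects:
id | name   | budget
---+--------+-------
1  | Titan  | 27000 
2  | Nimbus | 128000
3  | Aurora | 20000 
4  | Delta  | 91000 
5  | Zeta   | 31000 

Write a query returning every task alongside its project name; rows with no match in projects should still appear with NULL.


LEFT JOIN keeps every row from tasks (the left table); where project_id has no match in projects, the project columns become NULL. Walk through each task:
  - task 1 (Document): project_id=4 -> matches Delta
  - task 2 (Refactor): project_id=NULL, no match -> kept with NULL
  - task 3 (Test): project_id=4 -> matches Delta
  - task 4 (Plan): project_id=1 -> matches Titan
  - task 5 (Audit): project_id=4 -> matches Delta
  - task 6 (Design): project_id=3 -> matches Aurora
  - task 7 (Train): project_id=4 -> matches Delta
  - task 8 (Implement): project_id=5 -> matches Zeta
All 8 rows appear; 1 has NULL project.

SQL:
SELECT a.name, b.name AS project
FROM tasks a
LEFT JOIN projects b ON a.project_id = b.id

Result:
name      | project
----------+--------
Document  | Delta  
Refactor  | NULL   
Test      | Delta  
Plan      | Titan  
Audit     | Delta  
Design    | Aurora 
Train     | Delta  
Implement | Zeta   


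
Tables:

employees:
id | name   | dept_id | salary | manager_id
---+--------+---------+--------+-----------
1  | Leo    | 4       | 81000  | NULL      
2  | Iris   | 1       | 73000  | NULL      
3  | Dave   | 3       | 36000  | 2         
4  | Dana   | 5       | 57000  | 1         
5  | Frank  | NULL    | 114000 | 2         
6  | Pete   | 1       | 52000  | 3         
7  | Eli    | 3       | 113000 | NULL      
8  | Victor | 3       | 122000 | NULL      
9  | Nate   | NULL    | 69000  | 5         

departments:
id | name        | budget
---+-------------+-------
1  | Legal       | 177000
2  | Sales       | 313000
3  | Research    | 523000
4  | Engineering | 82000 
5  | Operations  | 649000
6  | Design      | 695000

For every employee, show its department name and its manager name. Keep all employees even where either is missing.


Two LEFT JOINs from the same base table employees: one to departments via dept_id, one to employees itself via manager_id. Both are LEFT so every employee is preserved.
Match against departments:
  - employee 1 (Leo): dept_id=4 -> matches Engineering
  - employee 2 (Iris): dept_id=1 -> matches Legal
  - employee 3 (Dave): dept_id=3 -> matches Research
  - employee 4 (Dana): dept_id=5 -> matches Operations
  - employee 5 (Frank): dept_id=NULL, no match -> kept with NULL
  - employee 6 (Pete): dept_id=1 -> matches Legal
  - employee 7 (Eli): dept_id=3 -> matches Research
  - employee 8 (Victor): dept_id=3 -> matches Research
  - employee 9 (Nate): dept_id=NULL, no match -> kept with NULL
Match against employees (self):
  - employee 1 (Leo): manager_id=NULL -> NULL
  - employee 2 (Iris): manager_id=NULL -> NULL
  - employee 3 (Dave): manager_id=2 -> Iris
  - employee 4 (Dana): manager_id=1 -> Leo
  - employee 5 (Frank): manager_id=2 -> Iris
  - employee 6 (Pete): manager_id=3 -> Dave
  - employee 7 (Eli): manager_id=NULL -> NULL
  - employee 8 (Victor): manager_id=NULL -> NULL
  - employee 9 (Nate): manager_id=5 -> Frank

SQL:
SELECT a.name, b.name AS department, c.name AS manager
FROM employees a
LEFT JOIN departments b ON a.dept_id = b.id
LEFT JOIN employees c ON a.manager_id = c.id

Result:
name   | department  | manager
-------+-------------+--------
Leo    | Engineering | NULL   
Iris   | Legal       | NULL   
Dave   | Research    | Iris   
Dana   | Operations  | Leo    
Frank  | NULL        | Iris   
Pete   | Legal       | Dave   
Eli    | Research    | NULL   
Victor | Research    | NULL   
Nate   | NULL        | Frank  
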